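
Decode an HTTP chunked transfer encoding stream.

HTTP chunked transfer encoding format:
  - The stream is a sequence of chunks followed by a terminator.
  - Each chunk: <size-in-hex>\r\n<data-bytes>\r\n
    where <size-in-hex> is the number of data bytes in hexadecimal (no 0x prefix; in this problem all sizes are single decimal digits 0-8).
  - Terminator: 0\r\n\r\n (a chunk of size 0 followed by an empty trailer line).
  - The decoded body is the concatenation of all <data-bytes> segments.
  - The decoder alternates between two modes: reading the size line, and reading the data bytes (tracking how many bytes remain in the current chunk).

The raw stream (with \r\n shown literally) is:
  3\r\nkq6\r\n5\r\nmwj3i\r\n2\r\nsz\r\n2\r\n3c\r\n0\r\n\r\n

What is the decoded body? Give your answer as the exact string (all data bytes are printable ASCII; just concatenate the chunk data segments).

Answer: kq6mwj3isz3c

Derivation:
Chunk 1: stream[0..1]='3' size=0x3=3, data at stream[3..6]='kq6' -> body[0..3], body so far='kq6'
Chunk 2: stream[8..9]='5' size=0x5=5, data at stream[11..16]='mwj3i' -> body[3..8], body so far='kq6mwj3i'
Chunk 3: stream[18..19]='2' size=0x2=2, data at stream[21..23]='sz' -> body[8..10], body so far='kq6mwj3isz'
Chunk 4: stream[25..26]='2' size=0x2=2, data at stream[28..30]='3c' -> body[10..12], body so far='kq6mwj3isz3c'
Chunk 5: stream[32..33]='0' size=0 (terminator). Final body='kq6mwj3isz3c' (12 bytes)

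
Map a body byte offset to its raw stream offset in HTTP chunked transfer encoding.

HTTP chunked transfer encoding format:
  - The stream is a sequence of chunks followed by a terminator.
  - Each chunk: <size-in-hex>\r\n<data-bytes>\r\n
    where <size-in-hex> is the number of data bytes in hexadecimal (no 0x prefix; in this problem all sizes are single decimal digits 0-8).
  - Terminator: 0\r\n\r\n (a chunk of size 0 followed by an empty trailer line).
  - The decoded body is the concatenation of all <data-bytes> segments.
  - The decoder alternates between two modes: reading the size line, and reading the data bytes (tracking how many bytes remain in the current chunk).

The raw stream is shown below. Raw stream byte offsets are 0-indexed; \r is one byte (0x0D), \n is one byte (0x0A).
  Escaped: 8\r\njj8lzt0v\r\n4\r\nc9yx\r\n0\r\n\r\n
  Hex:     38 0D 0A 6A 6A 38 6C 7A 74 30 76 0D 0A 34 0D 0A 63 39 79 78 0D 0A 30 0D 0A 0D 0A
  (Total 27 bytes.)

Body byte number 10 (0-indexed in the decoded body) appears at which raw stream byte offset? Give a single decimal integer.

Chunk 1: stream[0..1]='8' size=0x8=8, data at stream[3..11]='jj8lzt0v' -> body[0..8], body so far='jj8lzt0v'
Chunk 2: stream[13..14]='4' size=0x4=4, data at stream[16..20]='c9yx' -> body[8..12], body so far='jj8lzt0vc9yx'
Chunk 3: stream[22..23]='0' size=0 (terminator). Final body='jj8lzt0vc9yx' (12 bytes)
Body byte 10 at stream offset 18

Answer: 18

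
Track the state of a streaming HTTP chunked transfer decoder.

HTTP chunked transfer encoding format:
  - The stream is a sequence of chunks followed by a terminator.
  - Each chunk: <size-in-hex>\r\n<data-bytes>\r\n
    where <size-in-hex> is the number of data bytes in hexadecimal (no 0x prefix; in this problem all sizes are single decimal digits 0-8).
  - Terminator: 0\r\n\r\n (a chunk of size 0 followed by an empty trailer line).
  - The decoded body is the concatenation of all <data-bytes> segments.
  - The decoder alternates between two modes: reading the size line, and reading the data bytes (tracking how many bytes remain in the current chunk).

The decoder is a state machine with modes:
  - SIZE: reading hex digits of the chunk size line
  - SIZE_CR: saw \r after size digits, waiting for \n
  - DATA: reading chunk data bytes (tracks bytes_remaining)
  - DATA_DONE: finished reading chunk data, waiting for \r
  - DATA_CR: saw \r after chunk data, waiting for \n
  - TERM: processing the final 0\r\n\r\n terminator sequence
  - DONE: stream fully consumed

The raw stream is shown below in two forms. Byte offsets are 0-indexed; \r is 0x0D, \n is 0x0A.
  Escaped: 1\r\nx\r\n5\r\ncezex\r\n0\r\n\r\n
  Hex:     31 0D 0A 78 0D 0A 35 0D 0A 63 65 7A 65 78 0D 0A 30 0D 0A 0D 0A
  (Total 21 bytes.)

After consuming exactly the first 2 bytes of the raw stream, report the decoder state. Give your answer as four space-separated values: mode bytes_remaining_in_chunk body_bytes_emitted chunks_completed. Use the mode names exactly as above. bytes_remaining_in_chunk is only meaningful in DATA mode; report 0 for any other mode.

Byte 0 = '1': mode=SIZE remaining=0 emitted=0 chunks_done=0
Byte 1 = 0x0D: mode=SIZE_CR remaining=0 emitted=0 chunks_done=0

Answer: SIZE_CR 0 0 0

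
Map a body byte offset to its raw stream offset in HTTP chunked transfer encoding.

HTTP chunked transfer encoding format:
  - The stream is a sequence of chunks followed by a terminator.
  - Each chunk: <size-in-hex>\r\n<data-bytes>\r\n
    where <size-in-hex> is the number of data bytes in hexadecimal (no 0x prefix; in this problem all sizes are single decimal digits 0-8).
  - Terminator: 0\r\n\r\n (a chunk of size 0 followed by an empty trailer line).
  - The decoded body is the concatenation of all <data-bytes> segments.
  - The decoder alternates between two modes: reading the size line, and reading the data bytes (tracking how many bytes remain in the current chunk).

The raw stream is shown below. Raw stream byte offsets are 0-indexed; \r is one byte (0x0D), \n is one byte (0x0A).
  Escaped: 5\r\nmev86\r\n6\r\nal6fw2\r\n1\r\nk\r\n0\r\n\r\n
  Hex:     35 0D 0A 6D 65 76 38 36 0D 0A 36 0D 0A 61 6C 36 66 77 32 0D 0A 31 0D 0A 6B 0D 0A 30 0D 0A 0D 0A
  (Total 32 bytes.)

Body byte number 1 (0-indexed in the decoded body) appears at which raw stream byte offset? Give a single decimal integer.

Chunk 1: stream[0..1]='5' size=0x5=5, data at stream[3..8]='mev86' -> body[0..5], body so far='mev86'
Chunk 2: stream[10..11]='6' size=0x6=6, data at stream[13..19]='al6fw2' -> body[5..11], body so far='mev86al6fw2'
Chunk 3: stream[21..22]='1' size=0x1=1, data at stream[24..25]='k' -> body[11..12], body so far='mev86al6fw2k'
Chunk 4: stream[27..28]='0' size=0 (terminator). Final body='mev86al6fw2k' (12 bytes)
Body byte 1 at stream offset 4

Answer: 4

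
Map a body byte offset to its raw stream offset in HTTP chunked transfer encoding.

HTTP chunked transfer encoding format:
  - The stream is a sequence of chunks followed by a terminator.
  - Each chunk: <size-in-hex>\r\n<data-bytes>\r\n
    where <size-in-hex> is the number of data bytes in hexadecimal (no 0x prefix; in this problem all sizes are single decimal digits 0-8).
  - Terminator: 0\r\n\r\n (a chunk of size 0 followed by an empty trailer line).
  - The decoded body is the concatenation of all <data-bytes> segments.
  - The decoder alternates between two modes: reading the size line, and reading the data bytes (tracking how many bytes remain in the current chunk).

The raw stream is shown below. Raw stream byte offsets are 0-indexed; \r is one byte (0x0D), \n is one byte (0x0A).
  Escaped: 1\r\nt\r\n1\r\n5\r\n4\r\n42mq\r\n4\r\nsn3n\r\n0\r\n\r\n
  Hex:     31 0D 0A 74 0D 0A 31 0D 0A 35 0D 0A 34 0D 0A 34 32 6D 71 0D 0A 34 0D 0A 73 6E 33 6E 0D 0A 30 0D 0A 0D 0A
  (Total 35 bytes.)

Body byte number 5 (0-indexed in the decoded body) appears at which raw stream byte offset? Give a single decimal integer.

Chunk 1: stream[0..1]='1' size=0x1=1, data at stream[3..4]='t' -> body[0..1], body so far='t'
Chunk 2: stream[6..7]='1' size=0x1=1, data at stream[9..10]='5' -> body[1..2], body so far='t5'
Chunk 3: stream[12..13]='4' size=0x4=4, data at stream[15..19]='42mq' -> body[2..6], body so far='t542mq'
Chunk 4: stream[21..22]='4' size=0x4=4, data at stream[24..28]='sn3n' -> body[6..10], body so far='t542mqsn3n'
Chunk 5: stream[30..31]='0' size=0 (terminator). Final body='t542mqsn3n' (10 bytes)
Body byte 5 at stream offset 18

Answer: 18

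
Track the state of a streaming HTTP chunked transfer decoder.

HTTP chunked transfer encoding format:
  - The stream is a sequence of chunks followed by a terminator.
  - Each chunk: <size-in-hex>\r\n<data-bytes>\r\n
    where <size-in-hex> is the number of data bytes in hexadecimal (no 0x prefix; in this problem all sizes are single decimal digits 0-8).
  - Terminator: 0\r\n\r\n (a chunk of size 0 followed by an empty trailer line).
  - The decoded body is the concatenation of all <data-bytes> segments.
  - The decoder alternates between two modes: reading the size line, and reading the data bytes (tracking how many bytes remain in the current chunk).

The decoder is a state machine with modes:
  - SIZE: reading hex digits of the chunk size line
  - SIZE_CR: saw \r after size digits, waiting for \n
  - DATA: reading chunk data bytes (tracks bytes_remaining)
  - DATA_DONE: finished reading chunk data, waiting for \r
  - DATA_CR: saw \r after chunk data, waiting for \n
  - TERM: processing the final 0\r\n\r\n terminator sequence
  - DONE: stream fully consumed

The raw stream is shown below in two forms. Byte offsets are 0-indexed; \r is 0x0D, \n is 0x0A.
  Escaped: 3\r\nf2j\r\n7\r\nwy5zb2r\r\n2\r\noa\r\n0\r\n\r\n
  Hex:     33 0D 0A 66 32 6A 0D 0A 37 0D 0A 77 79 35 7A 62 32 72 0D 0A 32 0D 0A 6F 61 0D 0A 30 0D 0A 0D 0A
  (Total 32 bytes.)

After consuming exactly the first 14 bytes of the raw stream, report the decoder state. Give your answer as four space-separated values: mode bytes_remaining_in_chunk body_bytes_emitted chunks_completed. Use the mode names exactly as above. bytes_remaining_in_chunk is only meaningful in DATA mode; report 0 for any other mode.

Answer: DATA 4 6 1

Derivation:
Byte 0 = '3': mode=SIZE remaining=0 emitted=0 chunks_done=0
Byte 1 = 0x0D: mode=SIZE_CR remaining=0 emitted=0 chunks_done=0
Byte 2 = 0x0A: mode=DATA remaining=3 emitted=0 chunks_done=0
Byte 3 = 'f': mode=DATA remaining=2 emitted=1 chunks_done=0
Byte 4 = '2': mode=DATA remaining=1 emitted=2 chunks_done=0
Byte 5 = 'j': mode=DATA_DONE remaining=0 emitted=3 chunks_done=0
Byte 6 = 0x0D: mode=DATA_CR remaining=0 emitted=3 chunks_done=0
Byte 7 = 0x0A: mode=SIZE remaining=0 emitted=3 chunks_done=1
Byte 8 = '7': mode=SIZE remaining=0 emitted=3 chunks_done=1
Byte 9 = 0x0D: mode=SIZE_CR remaining=0 emitted=3 chunks_done=1
Byte 10 = 0x0A: mode=DATA remaining=7 emitted=3 chunks_done=1
Byte 11 = 'w': mode=DATA remaining=6 emitted=4 chunks_done=1
Byte 12 = 'y': mode=DATA remaining=5 emitted=5 chunks_done=1
Byte 13 = '5': mode=DATA remaining=4 emitted=6 chunks_done=1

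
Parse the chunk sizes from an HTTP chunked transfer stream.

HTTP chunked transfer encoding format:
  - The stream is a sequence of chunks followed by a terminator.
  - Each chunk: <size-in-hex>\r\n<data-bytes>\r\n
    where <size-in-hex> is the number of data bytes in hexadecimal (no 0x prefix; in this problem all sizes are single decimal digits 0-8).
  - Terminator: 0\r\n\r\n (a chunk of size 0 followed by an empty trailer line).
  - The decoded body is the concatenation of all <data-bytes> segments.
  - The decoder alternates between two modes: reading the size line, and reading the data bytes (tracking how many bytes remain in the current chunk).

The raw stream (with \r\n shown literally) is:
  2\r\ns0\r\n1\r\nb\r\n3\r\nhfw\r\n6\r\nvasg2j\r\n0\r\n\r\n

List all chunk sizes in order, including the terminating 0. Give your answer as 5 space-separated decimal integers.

Chunk 1: stream[0..1]='2' size=0x2=2, data at stream[3..5]='s0' -> body[0..2], body so far='s0'
Chunk 2: stream[7..8]='1' size=0x1=1, data at stream[10..11]='b' -> body[2..3], body so far='s0b'
Chunk 3: stream[13..14]='3' size=0x3=3, data at stream[16..19]='hfw' -> body[3..6], body so far='s0bhfw'
Chunk 4: stream[21..22]='6' size=0x6=6, data at stream[24..30]='vasg2j' -> body[6..12], body so far='s0bhfwvasg2j'
Chunk 5: stream[32..33]='0' size=0 (terminator). Final body='s0bhfwvasg2j' (12 bytes)

Answer: 2 1 3 6 0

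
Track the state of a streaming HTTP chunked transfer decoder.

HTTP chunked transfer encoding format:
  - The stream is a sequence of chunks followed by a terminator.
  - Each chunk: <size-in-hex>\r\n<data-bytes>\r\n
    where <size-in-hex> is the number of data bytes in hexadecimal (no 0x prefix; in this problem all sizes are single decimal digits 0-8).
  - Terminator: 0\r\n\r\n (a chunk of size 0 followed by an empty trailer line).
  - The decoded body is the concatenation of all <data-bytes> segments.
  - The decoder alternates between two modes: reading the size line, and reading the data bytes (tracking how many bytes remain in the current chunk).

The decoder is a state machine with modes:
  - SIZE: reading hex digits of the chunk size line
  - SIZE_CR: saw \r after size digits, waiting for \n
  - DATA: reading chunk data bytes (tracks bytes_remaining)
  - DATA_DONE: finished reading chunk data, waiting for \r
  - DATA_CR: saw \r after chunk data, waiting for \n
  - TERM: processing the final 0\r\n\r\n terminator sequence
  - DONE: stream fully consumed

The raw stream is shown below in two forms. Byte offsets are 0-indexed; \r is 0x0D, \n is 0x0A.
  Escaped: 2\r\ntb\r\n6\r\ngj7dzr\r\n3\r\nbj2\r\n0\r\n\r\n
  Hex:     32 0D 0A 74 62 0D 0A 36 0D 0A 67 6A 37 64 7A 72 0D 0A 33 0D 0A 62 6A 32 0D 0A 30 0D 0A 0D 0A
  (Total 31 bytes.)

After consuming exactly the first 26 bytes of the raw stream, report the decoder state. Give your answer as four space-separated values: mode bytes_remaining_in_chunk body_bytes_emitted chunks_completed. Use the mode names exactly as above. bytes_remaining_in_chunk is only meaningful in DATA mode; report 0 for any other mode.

Answer: SIZE 0 11 3

Derivation:
Byte 0 = '2': mode=SIZE remaining=0 emitted=0 chunks_done=0
Byte 1 = 0x0D: mode=SIZE_CR remaining=0 emitted=0 chunks_done=0
Byte 2 = 0x0A: mode=DATA remaining=2 emitted=0 chunks_done=0
Byte 3 = 't': mode=DATA remaining=1 emitted=1 chunks_done=0
Byte 4 = 'b': mode=DATA_DONE remaining=0 emitted=2 chunks_done=0
Byte 5 = 0x0D: mode=DATA_CR remaining=0 emitted=2 chunks_done=0
Byte 6 = 0x0A: mode=SIZE remaining=0 emitted=2 chunks_done=1
Byte 7 = '6': mode=SIZE remaining=0 emitted=2 chunks_done=1
Byte 8 = 0x0D: mode=SIZE_CR remaining=0 emitted=2 chunks_done=1
Byte 9 = 0x0A: mode=DATA remaining=6 emitted=2 chunks_done=1
Byte 10 = 'g': mode=DATA remaining=5 emitted=3 chunks_done=1
Byte 11 = 'j': mode=DATA remaining=4 emitted=4 chunks_done=1
Byte 12 = '7': mode=DATA remaining=3 emitted=5 chunks_done=1
Byte 13 = 'd': mode=DATA remaining=2 emitted=6 chunks_done=1
Byte 14 = 'z': mode=DATA remaining=1 emitted=7 chunks_done=1
Byte 15 = 'r': mode=DATA_DONE remaining=0 emitted=8 chunks_done=1
Byte 16 = 0x0D: mode=DATA_CR remaining=0 emitted=8 chunks_done=1
Byte 17 = 0x0A: mode=SIZE remaining=0 emitted=8 chunks_done=2
Byte 18 = '3': mode=SIZE remaining=0 emitted=8 chunks_done=2
Byte 19 = 0x0D: mode=SIZE_CR remaining=0 emitted=8 chunks_done=2
Byte 20 = 0x0A: mode=DATA remaining=3 emitted=8 chunks_done=2
Byte 21 = 'b': mode=DATA remaining=2 emitted=9 chunks_done=2
Byte 22 = 'j': mode=DATA remaining=1 emitted=10 chunks_done=2
Byte 23 = '2': mode=DATA_DONE remaining=0 emitted=11 chunks_done=2
Byte 24 = 0x0D: mode=DATA_CR remaining=0 emitted=11 chunks_done=2
Byte 25 = 0x0A: mode=SIZE remaining=0 emitted=11 chunks_done=3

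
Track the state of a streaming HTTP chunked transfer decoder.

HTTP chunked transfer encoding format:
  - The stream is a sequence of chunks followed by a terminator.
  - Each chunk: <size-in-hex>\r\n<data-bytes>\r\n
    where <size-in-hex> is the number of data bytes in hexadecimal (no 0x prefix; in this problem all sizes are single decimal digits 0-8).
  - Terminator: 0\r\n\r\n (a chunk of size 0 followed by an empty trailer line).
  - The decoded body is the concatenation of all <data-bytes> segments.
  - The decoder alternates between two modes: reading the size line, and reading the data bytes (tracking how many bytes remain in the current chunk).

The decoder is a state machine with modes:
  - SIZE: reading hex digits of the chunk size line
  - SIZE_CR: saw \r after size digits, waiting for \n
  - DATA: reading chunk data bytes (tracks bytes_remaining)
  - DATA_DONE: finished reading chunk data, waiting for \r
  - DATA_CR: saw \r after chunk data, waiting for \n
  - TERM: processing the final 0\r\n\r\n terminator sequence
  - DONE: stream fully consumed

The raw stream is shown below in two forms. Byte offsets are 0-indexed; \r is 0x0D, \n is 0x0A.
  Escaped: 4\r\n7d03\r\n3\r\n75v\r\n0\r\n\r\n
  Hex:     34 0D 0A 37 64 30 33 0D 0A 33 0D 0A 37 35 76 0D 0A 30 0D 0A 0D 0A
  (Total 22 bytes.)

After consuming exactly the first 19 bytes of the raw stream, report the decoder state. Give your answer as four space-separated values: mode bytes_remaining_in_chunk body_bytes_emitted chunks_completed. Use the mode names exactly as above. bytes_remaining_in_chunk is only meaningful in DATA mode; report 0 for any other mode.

Answer: SIZE_CR 0 7 2

Derivation:
Byte 0 = '4': mode=SIZE remaining=0 emitted=0 chunks_done=0
Byte 1 = 0x0D: mode=SIZE_CR remaining=0 emitted=0 chunks_done=0
Byte 2 = 0x0A: mode=DATA remaining=4 emitted=0 chunks_done=0
Byte 3 = '7': mode=DATA remaining=3 emitted=1 chunks_done=0
Byte 4 = 'd': mode=DATA remaining=2 emitted=2 chunks_done=0
Byte 5 = '0': mode=DATA remaining=1 emitted=3 chunks_done=0
Byte 6 = '3': mode=DATA_DONE remaining=0 emitted=4 chunks_done=0
Byte 7 = 0x0D: mode=DATA_CR remaining=0 emitted=4 chunks_done=0
Byte 8 = 0x0A: mode=SIZE remaining=0 emitted=4 chunks_done=1
Byte 9 = '3': mode=SIZE remaining=0 emitted=4 chunks_done=1
Byte 10 = 0x0D: mode=SIZE_CR remaining=0 emitted=4 chunks_done=1
Byte 11 = 0x0A: mode=DATA remaining=3 emitted=4 chunks_done=1
Byte 12 = '7': mode=DATA remaining=2 emitted=5 chunks_done=1
Byte 13 = '5': mode=DATA remaining=1 emitted=6 chunks_done=1
Byte 14 = 'v': mode=DATA_DONE remaining=0 emitted=7 chunks_done=1
Byte 15 = 0x0D: mode=DATA_CR remaining=0 emitted=7 chunks_done=1
Byte 16 = 0x0A: mode=SIZE remaining=0 emitted=7 chunks_done=2
Byte 17 = '0': mode=SIZE remaining=0 emitted=7 chunks_done=2
Byte 18 = 0x0D: mode=SIZE_CR remaining=0 emitted=7 chunks_done=2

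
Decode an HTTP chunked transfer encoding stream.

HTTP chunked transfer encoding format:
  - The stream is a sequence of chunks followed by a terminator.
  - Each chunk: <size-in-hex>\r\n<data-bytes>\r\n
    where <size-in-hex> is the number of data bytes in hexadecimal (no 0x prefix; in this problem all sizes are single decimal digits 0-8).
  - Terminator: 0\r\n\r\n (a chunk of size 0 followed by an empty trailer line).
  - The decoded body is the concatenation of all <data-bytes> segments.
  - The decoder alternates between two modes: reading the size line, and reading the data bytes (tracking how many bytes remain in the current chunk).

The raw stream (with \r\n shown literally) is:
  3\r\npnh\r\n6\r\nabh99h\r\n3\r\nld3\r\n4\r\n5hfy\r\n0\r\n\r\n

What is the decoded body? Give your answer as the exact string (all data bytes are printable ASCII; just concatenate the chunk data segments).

Answer: pnhabh99hld35hfy

Derivation:
Chunk 1: stream[0..1]='3' size=0x3=3, data at stream[3..6]='pnh' -> body[0..3], body so far='pnh'
Chunk 2: stream[8..9]='6' size=0x6=6, data at stream[11..17]='abh99h' -> body[3..9], body so far='pnhabh99h'
Chunk 3: stream[19..20]='3' size=0x3=3, data at stream[22..25]='ld3' -> body[9..12], body so far='pnhabh99hld3'
Chunk 4: stream[27..28]='4' size=0x4=4, data at stream[30..34]='5hfy' -> body[12..16], body so far='pnhabh99hld35hfy'
Chunk 5: stream[36..37]='0' size=0 (terminator). Final body='pnhabh99hld35hfy' (16 bytes)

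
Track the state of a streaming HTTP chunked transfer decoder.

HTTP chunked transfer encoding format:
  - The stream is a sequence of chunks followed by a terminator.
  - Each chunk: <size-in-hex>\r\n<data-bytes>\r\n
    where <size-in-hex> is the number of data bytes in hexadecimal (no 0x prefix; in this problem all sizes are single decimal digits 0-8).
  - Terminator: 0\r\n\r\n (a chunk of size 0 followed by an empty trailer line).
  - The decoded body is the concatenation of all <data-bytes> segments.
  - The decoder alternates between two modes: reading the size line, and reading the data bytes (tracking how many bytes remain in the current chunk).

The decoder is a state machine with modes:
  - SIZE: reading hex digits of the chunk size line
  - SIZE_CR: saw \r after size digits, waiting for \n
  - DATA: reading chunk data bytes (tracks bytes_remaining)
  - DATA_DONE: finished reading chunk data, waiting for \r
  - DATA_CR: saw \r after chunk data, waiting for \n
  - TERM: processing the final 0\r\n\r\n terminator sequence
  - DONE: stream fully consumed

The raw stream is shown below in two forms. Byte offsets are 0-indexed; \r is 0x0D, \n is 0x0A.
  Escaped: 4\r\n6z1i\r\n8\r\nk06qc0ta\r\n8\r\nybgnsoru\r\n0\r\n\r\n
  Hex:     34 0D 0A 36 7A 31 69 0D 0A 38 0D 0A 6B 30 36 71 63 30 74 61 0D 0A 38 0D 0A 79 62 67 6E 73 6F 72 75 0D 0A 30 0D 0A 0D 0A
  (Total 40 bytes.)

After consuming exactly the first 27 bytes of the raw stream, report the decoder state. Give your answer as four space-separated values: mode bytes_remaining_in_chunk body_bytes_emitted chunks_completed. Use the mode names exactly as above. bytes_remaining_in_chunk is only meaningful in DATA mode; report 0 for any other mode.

Byte 0 = '4': mode=SIZE remaining=0 emitted=0 chunks_done=0
Byte 1 = 0x0D: mode=SIZE_CR remaining=0 emitted=0 chunks_done=0
Byte 2 = 0x0A: mode=DATA remaining=4 emitted=0 chunks_done=0
Byte 3 = '6': mode=DATA remaining=3 emitted=1 chunks_done=0
Byte 4 = 'z': mode=DATA remaining=2 emitted=2 chunks_done=0
Byte 5 = '1': mode=DATA remaining=1 emitted=3 chunks_done=0
Byte 6 = 'i': mode=DATA_DONE remaining=0 emitted=4 chunks_done=0
Byte 7 = 0x0D: mode=DATA_CR remaining=0 emitted=4 chunks_done=0
Byte 8 = 0x0A: mode=SIZE remaining=0 emitted=4 chunks_done=1
Byte 9 = '8': mode=SIZE remaining=0 emitted=4 chunks_done=1
Byte 10 = 0x0D: mode=SIZE_CR remaining=0 emitted=4 chunks_done=1
Byte 11 = 0x0A: mode=DATA remaining=8 emitted=4 chunks_done=1
Byte 12 = 'k': mode=DATA remaining=7 emitted=5 chunks_done=1
Byte 13 = '0': mode=DATA remaining=6 emitted=6 chunks_done=1
Byte 14 = '6': mode=DATA remaining=5 emitted=7 chunks_done=1
Byte 15 = 'q': mode=DATA remaining=4 emitted=8 chunks_done=1
Byte 16 = 'c': mode=DATA remaining=3 emitted=9 chunks_done=1
Byte 17 = '0': mode=DATA remaining=2 emitted=10 chunks_done=1
Byte 18 = 't': mode=DATA remaining=1 emitted=11 chunks_done=1
Byte 19 = 'a': mode=DATA_DONE remaining=0 emitted=12 chunks_done=1
Byte 20 = 0x0D: mode=DATA_CR remaining=0 emitted=12 chunks_done=1
Byte 21 = 0x0A: mode=SIZE remaining=0 emitted=12 chunks_done=2
Byte 22 = '8': mode=SIZE remaining=0 emitted=12 chunks_done=2
Byte 23 = 0x0D: mode=SIZE_CR remaining=0 emitted=12 chunks_done=2
Byte 24 = 0x0A: mode=DATA remaining=8 emitted=12 chunks_done=2
Byte 25 = 'y': mode=DATA remaining=7 emitted=13 chunks_done=2
Byte 26 = 'b': mode=DATA remaining=6 emitted=14 chunks_done=2

Answer: DATA 6 14 2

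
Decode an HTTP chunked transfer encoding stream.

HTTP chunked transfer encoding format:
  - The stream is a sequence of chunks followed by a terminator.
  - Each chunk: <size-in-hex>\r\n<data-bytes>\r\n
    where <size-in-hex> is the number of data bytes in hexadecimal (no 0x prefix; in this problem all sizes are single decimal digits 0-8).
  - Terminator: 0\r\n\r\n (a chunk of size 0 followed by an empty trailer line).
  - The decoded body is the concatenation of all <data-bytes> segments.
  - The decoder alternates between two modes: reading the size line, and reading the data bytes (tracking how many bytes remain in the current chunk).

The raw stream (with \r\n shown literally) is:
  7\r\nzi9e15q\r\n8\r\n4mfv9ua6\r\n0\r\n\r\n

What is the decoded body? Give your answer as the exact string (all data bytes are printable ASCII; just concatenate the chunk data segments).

Answer: zi9e15q4mfv9ua6

Derivation:
Chunk 1: stream[0..1]='7' size=0x7=7, data at stream[3..10]='zi9e15q' -> body[0..7], body so far='zi9e15q'
Chunk 2: stream[12..13]='8' size=0x8=8, data at stream[15..23]='4mfv9ua6' -> body[7..15], body so far='zi9e15q4mfv9ua6'
Chunk 3: stream[25..26]='0' size=0 (terminator). Final body='zi9e15q4mfv9ua6' (15 bytes)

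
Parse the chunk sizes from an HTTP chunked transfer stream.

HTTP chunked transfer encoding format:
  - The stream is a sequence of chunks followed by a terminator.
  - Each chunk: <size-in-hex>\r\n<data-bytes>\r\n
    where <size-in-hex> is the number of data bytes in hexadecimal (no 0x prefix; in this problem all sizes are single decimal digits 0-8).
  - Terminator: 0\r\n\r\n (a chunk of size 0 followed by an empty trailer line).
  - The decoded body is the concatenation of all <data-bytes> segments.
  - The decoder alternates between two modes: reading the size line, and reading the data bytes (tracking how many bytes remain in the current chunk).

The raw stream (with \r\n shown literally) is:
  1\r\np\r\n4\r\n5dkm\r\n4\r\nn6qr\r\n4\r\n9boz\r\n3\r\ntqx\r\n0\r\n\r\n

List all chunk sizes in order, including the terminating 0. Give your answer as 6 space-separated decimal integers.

Chunk 1: stream[0..1]='1' size=0x1=1, data at stream[3..4]='p' -> body[0..1], body so far='p'
Chunk 2: stream[6..7]='4' size=0x4=4, data at stream[9..13]='5dkm' -> body[1..5], body so far='p5dkm'
Chunk 3: stream[15..16]='4' size=0x4=4, data at stream[18..22]='n6qr' -> body[5..9], body so far='p5dkmn6qr'
Chunk 4: stream[24..25]='4' size=0x4=4, data at stream[27..31]='9boz' -> body[9..13], body so far='p5dkmn6qr9boz'
Chunk 5: stream[33..34]='3' size=0x3=3, data at stream[36..39]='tqx' -> body[13..16], body so far='p5dkmn6qr9boztqx'
Chunk 6: stream[41..42]='0' size=0 (terminator). Final body='p5dkmn6qr9boztqx' (16 bytes)

Answer: 1 4 4 4 3 0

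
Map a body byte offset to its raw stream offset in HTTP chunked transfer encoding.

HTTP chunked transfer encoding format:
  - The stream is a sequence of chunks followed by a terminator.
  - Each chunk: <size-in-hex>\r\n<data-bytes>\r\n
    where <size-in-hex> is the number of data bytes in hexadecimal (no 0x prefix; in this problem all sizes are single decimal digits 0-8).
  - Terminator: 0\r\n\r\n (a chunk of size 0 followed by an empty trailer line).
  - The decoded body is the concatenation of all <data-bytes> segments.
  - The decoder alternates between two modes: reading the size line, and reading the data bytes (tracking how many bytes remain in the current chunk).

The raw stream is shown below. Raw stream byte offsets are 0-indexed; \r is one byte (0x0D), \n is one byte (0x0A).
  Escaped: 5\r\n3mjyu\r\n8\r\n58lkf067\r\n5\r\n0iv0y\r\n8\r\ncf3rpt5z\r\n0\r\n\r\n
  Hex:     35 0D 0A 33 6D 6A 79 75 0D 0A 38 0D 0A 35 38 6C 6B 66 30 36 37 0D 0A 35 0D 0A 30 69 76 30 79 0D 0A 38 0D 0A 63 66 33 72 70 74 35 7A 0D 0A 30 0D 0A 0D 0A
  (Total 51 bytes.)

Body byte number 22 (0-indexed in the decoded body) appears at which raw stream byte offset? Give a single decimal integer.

Chunk 1: stream[0..1]='5' size=0x5=5, data at stream[3..8]='3mjyu' -> body[0..5], body so far='3mjyu'
Chunk 2: stream[10..11]='8' size=0x8=8, data at stream[13..21]='58lkf067' -> body[5..13], body so far='3mjyu58lkf067'
Chunk 3: stream[23..24]='5' size=0x5=5, data at stream[26..31]='0iv0y' -> body[13..18], body so far='3mjyu58lkf0670iv0y'
Chunk 4: stream[33..34]='8' size=0x8=8, data at stream[36..44]='cf3rpt5z' -> body[18..26], body so far='3mjyu58lkf0670iv0ycf3rpt5z'
Chunk 5: stream[46..47]='0' size=0 (terminator). Final body='3mjyu58lkf0670iv0ycf3rpt5z' (26 bytes)
Body byte 22 at stream offset 40

Answer: 40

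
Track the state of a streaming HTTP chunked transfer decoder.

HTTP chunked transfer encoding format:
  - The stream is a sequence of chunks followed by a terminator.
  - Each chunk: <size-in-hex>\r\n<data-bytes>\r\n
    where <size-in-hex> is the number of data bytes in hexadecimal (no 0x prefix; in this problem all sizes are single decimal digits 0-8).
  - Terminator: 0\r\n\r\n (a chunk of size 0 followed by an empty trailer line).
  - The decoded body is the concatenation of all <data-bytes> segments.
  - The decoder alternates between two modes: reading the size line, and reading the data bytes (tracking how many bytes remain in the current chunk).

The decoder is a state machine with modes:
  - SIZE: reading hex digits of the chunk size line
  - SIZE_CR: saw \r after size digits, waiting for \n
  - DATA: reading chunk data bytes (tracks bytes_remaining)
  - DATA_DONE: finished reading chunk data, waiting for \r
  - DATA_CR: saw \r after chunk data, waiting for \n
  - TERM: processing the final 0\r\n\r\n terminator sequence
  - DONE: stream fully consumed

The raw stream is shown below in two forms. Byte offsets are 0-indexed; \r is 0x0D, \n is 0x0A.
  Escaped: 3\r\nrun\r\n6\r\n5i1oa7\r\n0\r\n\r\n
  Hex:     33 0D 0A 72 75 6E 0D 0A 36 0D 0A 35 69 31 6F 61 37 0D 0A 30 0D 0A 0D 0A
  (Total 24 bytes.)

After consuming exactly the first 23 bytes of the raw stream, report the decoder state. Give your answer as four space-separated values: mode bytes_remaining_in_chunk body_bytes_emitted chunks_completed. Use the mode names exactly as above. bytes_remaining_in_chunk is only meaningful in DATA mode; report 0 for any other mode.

Byte 0 = '3': mode=SIZE remaining=0 emitted=0 chunks_done=0
Byte 1 = 0x0D: mode=SIZE_CR remaining=0 emitted=0 chunks_done=0
Byte 2 = 0x0A: mode=DATA remaining=3 emitted=0 chunks_done=0
Byte 3 = 'r': mode=DATA remaining=2 emitted=1 chunks_done=0
Byte 4 = 'u': mode=DATA remaining=1 emitted=2 chunks_done=0
Byte 5 = 'n': mode=DATA_DONE remaining=0 emitted=3 chunks_done=0
Byte 6 = 0x0D: mode=DATA_CR remaining=0 emitted=3 chunks_done=0
Byte 7 = 0x0A: mode=SIZE remaining=0 emitted=3 chunks_done=1
Byte 8 = '6': mode=SIZE remaining=0 emitted=3 chunks_done=1
Byte 9 = 0x0D: mode=SIZE_CR remaining=0 emitted=3 chunks_done=1
Byte 10 = 0x0A: mode=DATA remaining=6 emitted=3 chunks_done=1
Byte 11 = '5': mode=DATA remaining=5 emitted=4 chunks_done=1
Byte 12 = 'i': mode=DATA remaining=4 emitted=5 chunks_done=1
Byte 13 = '1': mode=DATA remaining=3 emitted=6 chunks_done=1
Byte 14 = 'o': mode=DATA remaining=2 emitted=7 chunks_done=1
Byte 15 = 'a': mode=DATA remaining=1 emitted=8 chunks_done=1
Byte 16 = '7': mode=DATA_DONE remaining=0 emitted=9 chunks_done=1
Byte 17 = 0x0D: mode=DATA_CR remaining=0 emitted=9 chunks_done=1
Byte 18 = 0x0A: mode=SIZE remaining=0 emitted=9 chunks_done=2
Byte 19 = '0': mode=SIZE remaining=0 emitted=9 chunks_done=2
Byte 20 = 0x0D: mode=SIZE_CR remaining=0 emitted=9 chunks_done=2
Byte 21 = 0x0A: mode=TERM remaining=0 emitted=9 chunks_done=2
Byte 22 = 0x0D: mode=TERM remaining=0 emitted=9 chunks_done=2

Answer: TERM 0 9 2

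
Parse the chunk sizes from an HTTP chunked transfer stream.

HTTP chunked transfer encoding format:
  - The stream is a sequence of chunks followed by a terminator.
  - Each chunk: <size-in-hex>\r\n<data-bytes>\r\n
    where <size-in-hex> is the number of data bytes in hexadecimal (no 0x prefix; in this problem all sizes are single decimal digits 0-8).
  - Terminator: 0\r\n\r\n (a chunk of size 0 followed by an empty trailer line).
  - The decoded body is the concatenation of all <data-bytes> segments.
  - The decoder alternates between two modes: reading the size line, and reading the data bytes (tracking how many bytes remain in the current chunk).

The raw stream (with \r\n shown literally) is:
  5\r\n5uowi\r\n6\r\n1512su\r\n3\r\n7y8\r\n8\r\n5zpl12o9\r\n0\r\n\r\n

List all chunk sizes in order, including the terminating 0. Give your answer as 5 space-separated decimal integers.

Chunk 1: stream[0..1]='5' size=0x5=5, data at stream[3..8]='5uowi' -> body[0..5], body so far='5uowi'
Chunk 2: stream[10..11]='6' size=0x6=6, data at stream[13..19]='1512su' -> body[5..11], body so far='5uowi1512su'
Chunk 3: stream[21..22]='3' size=0x3=3, data at stream[24..27]='7y8' -> body[11..14], body so far='5uowi1512su7y8'
Chunk 4: stream[29..30]='8' size=0x8=8, data at stream[32..40]='5zpl12o9' -> body[14..22], body so far='5uowi1512su7y85zpl12o9'
Chunk 5: stream[42..43]='0' size=0 (terminator). Final body='5uowi1512su7y85zpl12o9' (22 bytes)

Answer: 5 6 3 8 0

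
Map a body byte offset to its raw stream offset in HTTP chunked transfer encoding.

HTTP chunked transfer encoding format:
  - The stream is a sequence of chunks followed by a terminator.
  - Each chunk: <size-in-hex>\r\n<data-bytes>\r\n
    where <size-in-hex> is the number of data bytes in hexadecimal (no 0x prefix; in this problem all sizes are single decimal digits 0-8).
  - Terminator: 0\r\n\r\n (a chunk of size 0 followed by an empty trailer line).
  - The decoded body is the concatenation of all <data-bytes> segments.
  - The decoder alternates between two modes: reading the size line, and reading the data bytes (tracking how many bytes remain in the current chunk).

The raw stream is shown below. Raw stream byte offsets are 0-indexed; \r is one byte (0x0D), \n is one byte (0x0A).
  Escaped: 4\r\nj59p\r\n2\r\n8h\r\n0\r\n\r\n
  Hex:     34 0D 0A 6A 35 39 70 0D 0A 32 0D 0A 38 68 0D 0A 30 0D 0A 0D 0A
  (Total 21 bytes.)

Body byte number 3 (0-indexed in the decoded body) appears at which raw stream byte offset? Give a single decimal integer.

Answer: 6

Derivation:
Chunk 1: stream[0..1]='4' size=0x4=4, data at stream[3..7]='j59p' -> body[0..4], body so far='j59p'
Chunk 2: stream[9..10]='2' size=0x2=2, data at stream[12..14]='8h' -> body[4..6], body so far='j59p8h'
Chunk 3: stream[16..17]='0' size=0 (terminator). Final body='j59p8h' (6 bytes)
Body byte 3 at stream offset 6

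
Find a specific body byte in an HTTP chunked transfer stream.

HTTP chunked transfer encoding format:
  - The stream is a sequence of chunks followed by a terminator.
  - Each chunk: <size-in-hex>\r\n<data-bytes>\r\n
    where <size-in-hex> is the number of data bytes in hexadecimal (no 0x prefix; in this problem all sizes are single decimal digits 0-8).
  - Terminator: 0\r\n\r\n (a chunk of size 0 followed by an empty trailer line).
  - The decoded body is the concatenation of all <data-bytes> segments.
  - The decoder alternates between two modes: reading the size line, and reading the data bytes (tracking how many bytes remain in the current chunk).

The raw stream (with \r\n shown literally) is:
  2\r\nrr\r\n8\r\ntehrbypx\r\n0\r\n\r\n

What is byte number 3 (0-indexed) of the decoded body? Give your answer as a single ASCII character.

Answer: e

Derivation:
Chunk 1: stream[0..1]='2' size=0x2=2, data at stream[3..5]='rr' -> body[0..2], body so far='rr'
Chunk 2: stream[7..8]='8' size=0x8=8, data at stream[10..18]='tehrbypx' -> body[2..10], body so far='rrtehrbypx'
Chunk 3: stream[20..21]='0' size=0 (terminator). Final body='rrtehrbypx' (10 bytes)
Body byte 3 = 'e'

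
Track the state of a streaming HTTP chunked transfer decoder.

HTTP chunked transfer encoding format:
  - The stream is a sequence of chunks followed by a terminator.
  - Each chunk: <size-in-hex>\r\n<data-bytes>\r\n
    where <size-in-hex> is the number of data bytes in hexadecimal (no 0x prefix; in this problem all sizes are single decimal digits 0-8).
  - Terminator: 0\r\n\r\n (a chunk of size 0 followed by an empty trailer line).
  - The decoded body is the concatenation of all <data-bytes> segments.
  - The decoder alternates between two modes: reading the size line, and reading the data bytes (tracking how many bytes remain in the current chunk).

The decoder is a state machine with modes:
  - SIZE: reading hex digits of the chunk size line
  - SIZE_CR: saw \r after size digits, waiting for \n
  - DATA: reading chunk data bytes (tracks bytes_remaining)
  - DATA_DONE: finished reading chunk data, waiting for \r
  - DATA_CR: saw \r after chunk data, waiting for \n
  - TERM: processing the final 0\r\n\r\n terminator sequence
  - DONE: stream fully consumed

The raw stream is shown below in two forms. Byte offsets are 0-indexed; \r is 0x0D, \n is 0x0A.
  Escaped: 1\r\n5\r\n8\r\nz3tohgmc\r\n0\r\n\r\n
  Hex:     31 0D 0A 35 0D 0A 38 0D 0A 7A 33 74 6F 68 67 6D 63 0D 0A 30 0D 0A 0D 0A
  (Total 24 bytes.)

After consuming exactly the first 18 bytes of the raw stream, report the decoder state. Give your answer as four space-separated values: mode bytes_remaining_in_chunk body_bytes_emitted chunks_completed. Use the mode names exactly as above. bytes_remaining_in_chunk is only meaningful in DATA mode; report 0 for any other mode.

Answer: DATA_CR 0 9 1

Derivation:
Byte 0 = '1': mode=SIZE remaining=0 emitted=0 chunks_done=0
Byte 1 = 0x0D: mode=SIZE_CR remaining=0 emitted=0 chunks_done=0
Byte 2 = 0x0A: mode=DATA remaining=1 emitted=0 chunks_done=0
Byte 3 = '5': mode=DATA_DONE remaining=0 emitted=1 chunks_done=0
Byte 4 = 0x0D: mode=DATA_CR remaining=0 emitted=1 chunks_done=0
Byte 5 = 0x0A: mode=SIZE remaining=0 emitted=1 chunks_done=1
Byte 6 = '8': mode=SIZE remaining=0 emitted=1 chunks_done=1
Byte 7 = 0x0D: mode=SIZE_CR remaining=0 emitted=1 chunks_done=1
Byte 8 = 0x0A: mode=DATA remaining=8 emitted=1 chunks_done=1
Byte 9 = 'z': mode=DATA remaining=7 emitted=2 chunks_done=1
Byte 10 = '3': mode=DATA remaining=6 emitted=3 chunks_done=1
Byte 11 = 't': mode=DATA remaining=5 emitted=4 chunks_done=1
Byte 12 = 'o': mode=DATA remaining=4 emitted=5 chunks_done=1
Byte 13 = 'h': mode=DATA remaining=3 emitted=6 chunks_done=1
Byte 14 = 'g': mode=DATA remaining=2 emitted=7 chunks_done=1
Byte 15 = 'm': mode=DATA remaining=1 emitted=8 chunks_done=1
Byte 16 = 'c': mode=DATA_DONE remaining=0 emitted=9 chunks_done=1
Byte 17 = 0x0D: mode=DATA_CR remaining=0 emitted=9 chunks_done=1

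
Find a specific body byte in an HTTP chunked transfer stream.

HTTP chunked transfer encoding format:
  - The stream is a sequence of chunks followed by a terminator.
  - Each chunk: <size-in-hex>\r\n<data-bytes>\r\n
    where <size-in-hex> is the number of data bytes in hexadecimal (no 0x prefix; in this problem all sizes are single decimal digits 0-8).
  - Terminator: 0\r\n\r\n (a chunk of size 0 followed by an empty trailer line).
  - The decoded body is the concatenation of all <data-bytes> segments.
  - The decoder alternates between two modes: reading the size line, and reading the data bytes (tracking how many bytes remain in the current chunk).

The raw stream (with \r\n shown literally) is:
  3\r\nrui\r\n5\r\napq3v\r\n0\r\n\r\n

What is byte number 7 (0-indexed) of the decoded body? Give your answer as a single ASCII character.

Answer: v

Derivation:
Chunk 1: stream[0..1]='3' size=0x3=3, data at stream[3..6]='rui' -> body[0..3], body so far='rui'
Chunk 2: stream[8..9]='5' size=0x5=5, data at stream[11..16]='apq3v' -> body[3..8], body so far='ruiapq3v'
Chunk 3: stream[18..19]='0' size=0 (terminator). Final body='ruiapq3v' (8 bytes)
Body byte 7 = 'v'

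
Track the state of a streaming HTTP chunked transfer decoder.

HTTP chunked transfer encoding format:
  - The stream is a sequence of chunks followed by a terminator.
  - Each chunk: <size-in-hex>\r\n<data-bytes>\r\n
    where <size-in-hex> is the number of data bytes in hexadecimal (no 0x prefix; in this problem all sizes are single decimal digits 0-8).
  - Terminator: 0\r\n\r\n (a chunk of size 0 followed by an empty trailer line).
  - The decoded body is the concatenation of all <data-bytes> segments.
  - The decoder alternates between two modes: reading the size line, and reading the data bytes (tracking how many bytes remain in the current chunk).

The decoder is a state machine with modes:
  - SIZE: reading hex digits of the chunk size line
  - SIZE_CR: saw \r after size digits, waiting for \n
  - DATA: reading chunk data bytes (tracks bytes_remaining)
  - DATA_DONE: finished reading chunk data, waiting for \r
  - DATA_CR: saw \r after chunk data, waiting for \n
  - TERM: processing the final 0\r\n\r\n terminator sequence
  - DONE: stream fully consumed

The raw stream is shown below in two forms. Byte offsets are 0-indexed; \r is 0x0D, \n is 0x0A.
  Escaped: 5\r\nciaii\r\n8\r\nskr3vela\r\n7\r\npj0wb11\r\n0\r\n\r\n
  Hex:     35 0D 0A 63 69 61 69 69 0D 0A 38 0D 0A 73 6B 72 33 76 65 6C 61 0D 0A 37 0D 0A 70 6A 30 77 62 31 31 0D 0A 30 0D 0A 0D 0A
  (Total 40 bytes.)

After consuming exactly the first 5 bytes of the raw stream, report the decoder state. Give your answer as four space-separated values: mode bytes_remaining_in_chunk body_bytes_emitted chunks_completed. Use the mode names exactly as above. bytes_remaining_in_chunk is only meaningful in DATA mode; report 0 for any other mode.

Byte 0 = '5': mode=SIZE remaining=0 emitted=0 chunks_done=0
Byte 1 = 0x0D: mode=SIZE_CR remaining=0 emitted=0 chunks_done=0
Byte 2 = 0x0A: mode=DATA remaining=5 emitted=0 chunks_done=0
Byte 3 = 'c': mode=DATA remaining=4 emitted=1 chunks_done=0
Byte 4 = 'i': mode=DATA remaining=3 emitted=2 chunks_done=0

Answer: DATA 3 2 0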